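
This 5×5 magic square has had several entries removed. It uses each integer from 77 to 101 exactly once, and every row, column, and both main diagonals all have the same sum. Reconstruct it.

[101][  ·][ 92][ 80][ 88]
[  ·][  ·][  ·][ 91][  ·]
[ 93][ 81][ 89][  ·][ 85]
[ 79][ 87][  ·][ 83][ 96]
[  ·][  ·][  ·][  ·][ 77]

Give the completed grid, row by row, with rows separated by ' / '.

The entries are 77 through 101, which sum to 2225, so each line sums to 2225/5 = 445.
Using row 1: 101 + 92 + 80 + 88 + ? → (1,2) = 445 − 361 = 84.
Row 3 needs 445; the known cells sum to 348, so (3,4) = 97.
Row 4 needs 445; the known cells sum to 345, so (4,3) = 100.
Using column 4: 80 + 91 + 97 + 83 + ? → (5,4) = 445 − 351 = 94.
Column 5 must total 445; the given cells sum to 346, so (2,5) = 99.
Main diagonal must total 445; the given cells sum to 350, so (2,2) = 95.
The remaining cell in anti-diagonal is (5,1) = 445 − 355 = 90.
Column 1: 101 + 93 + 79 + 90 + ? = 445, so (2,1) = 82.
Using column 2: 84 + 95 + 81 + 87 + ? → (5,2) = 445 − 347 = 98.
Row 2 needs 445; the known cells sum to 367, so (2,3) = 78.
From row 5, 445 − (90 + 98 + 94 + 77) gives (5,3) = 86.

101 84 92 80 88 / 82 95 78 91 99 / 93 81 89 97 85 / 79 87 100 83 96 / 90 98 86 94 77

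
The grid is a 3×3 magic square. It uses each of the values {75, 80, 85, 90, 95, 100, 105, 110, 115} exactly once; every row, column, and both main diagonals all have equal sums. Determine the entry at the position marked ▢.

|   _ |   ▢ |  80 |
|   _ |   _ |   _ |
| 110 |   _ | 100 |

The 9 entries sum to 855, so each line sums to 855/3 = 285.
From row 3, 285 − (110 + 100) gives (3,2) = 75.
Column 3: 80 + 100 + ? = 285, so (2,3) = 105.
Anti-diagonal must total 285; the given cells sum to 190, so (2,2) = 95.
From row 2, 285 − (95 + 105) gives (2,1) = 85.
The remaining cell in column 1 is (1,1) = 285 − 195 = 90.
The remaining cell in column 2 is (1,2) = 285 − 170 = 115.

115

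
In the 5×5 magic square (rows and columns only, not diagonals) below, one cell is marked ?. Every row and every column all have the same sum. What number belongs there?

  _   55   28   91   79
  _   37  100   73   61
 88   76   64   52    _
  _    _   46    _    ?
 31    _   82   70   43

97

Column 3 is complete and sums to 320; that is the magic constant.
Row 1 must total 320; the given cells sum to 253, so (1,1) = 67.
The remaining cell in row 2 is (2,1) = 320 − 271 = 49.
Row 3 needs 320; the known cells sum to 280, so (3,5) = 40.
Row 5 needs 320; the known cells sum to 226, so (5,2) = 94.
The remaining cell in column 1 is (4,1) = 320 − 235 = 85.
Using column 2: 55 + 37 + 76 + 94 + ? → (4,2) = 320 − 262 = 58.
Using column 4: 91 + 73 + 52 + 70 + ? → (4,4) = 320 − 286 = 34.
Column 5: 79 + 61 + 40 + 43 + ? = 320, so (4,5) = 97.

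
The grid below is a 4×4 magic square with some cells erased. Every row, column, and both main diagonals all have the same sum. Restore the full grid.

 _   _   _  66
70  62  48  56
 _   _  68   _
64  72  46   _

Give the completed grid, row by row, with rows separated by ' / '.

Row 2 is already complete: 70 + 62 + 48 + 56 = 236, so that is the magic constant.
Row 4 needs 236; the known cells sum to 182, so (4,4) = 54.
Column 3 must total 236; the given cells sum to 162, so (1,3) = 74.
Column 4: 66 + 56 + 54 + ? = 236, so (3,4) = 60.
Main diagonal: 62 + 68 + 54 + ? = 236, so (1,1) = 52.
The remaining cell in anti-diagonal is (3,2) = 236 − 178 = 58.
From row 1, 236 − (52 + 74 + 66) gives (1,2) = 44.
Row 3 must total 236; the given cells sum to 186, so (3,1) = 50.

52 44 74 66 / 70 62 48 56 / 50 58 68 60 / 64 72 46 54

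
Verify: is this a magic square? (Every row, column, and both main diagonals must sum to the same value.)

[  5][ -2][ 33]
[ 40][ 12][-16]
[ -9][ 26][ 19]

Yes

Row 1: 5 + (-2) + 33 = 36.
Row 2: 40 + 12 + (-16) = 36.
Row 3: -9 + 26 + 19 = 36.
Column 1: 5 + 40 + (-9) = 36.
Column 2: -2 + 12 + 26 = 36.
Column 3: 33 + (-16) + 19 = 36.
Main diagonal: 5 + 12 + 19 = 36.
Anti-diagonal: 33 + 12 + (-9) = 36.
All lines sum to 36.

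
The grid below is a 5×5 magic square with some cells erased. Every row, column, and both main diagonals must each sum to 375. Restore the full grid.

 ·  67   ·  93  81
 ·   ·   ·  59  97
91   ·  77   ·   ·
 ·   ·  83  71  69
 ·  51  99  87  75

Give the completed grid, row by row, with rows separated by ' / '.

79 67 55 93 81 / 85 73 61 59 97 / 91 89 77 65 53 / 57 95 83 71 69 / 63 51 99 87 75

The remaining cell in row 5 is (5,1) = 375 − 312 = 63.
From column 4, 375 − (93 + 59 + 71 + 87) gives (3,4) = 65.
Using column 5: 81 + 97 + 69 + 75 + ? → (3,5) = 375 − 322 = 53.
The remaining cell in anti-diagonal is (4,2) = 375 − 280 = 95.
From row 3, 375 − (91 + 77 + 65 + 53) gives (3,2) = 89.
Row 4 needs 375; the known cells sum to 318, so (4,1) = 57.
Column 2 must total 375; the given cells sum to 302, so (2,2) = 73.
Using main diagonal: 73 + 77 + 71 + 75 + ? → (1,1) = 375 − 296 = 79.
Using row 1: 79 + 67 + 93 + 81 + ? → (1,3) = 375 − 320 = 55.
Column 1 must total 375; the given cells sum to 290, so (2,1) = 85.
Column 3: 55 + 77 + 83 + 99 + ? = 375, so (2,3) = 61.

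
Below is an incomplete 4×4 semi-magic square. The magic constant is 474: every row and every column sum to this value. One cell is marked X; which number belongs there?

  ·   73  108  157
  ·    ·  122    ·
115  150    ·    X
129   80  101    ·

Row 1 needs 474; the known cells sum to 338, so (1,1) = 136.
Row 4 must total 474; the given cells sum to 310, so (4,4) = 164.
Column 1 must total 474; the given cells sum to 380, so (2,1) = 94.
Column 2 must total 474; the given cells sum to 303, so (2,2) = 171.
Column 3 must total 474; the given cells sum to 331, so (3,3) = 143.
From row 2, 474 − (94 + 171 + 122) gives (2,4) = 87.
From row 3, 474 − (115 + 150 + 143) gives (3,4) = 66.

66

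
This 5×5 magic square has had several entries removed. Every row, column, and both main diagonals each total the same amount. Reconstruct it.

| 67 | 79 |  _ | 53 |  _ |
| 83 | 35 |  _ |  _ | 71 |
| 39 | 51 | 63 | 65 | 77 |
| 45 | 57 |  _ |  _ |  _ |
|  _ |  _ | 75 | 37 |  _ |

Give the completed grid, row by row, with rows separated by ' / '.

67 79 41 53 55 / 83 35 47 59 71 / 39 51 63 65 77 / 45 57 69 81 43 / 61 73 75 37 49

Row 3 is already complete: 39 + 51 + 63 + 65 + 77 = 295, so that is the magic constant.
Column 1 needs 295; the known cells sum to 234, so (5,1) = 61.
Column 2 needs 295; the known cells sum to 222, so (5,2) = 73.
The remaining cell in row 5 is (5,5) = 295 − 246 = 49.
The remaining cell in main diagonal is (4,4) = 295 − 214 = 81.
Using column 4: 53 + 65 + 81 + 37 + ? → (2,4) = 295 − 236 = 59.
Anti-diagonal needs 295; the known cells sum to 240, so (1,5) = 55.
Row 1: 67 + 79 + 53 + 55 + ? = 295, so (1,3) = 41.
Using row 2: 83 + 35 + 59 + 71 + ? → (2,3) = 295 − 248 = 47.
From column 3, 295 − (41 + 47 + 63 + 75) gives (4,3) = 69.
From column 5, 295 − (55 + 71 + 77 + 49) gives (4,5) = 43.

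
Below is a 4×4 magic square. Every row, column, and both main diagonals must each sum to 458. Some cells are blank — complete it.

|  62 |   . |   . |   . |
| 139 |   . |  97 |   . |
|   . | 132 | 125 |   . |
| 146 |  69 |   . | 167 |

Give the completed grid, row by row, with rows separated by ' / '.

Row 4: 146 + 69 + 167 + ? = 458, so (4,3) = 76.
From column 1, 458 − (62 + 139 + 146) gives (3,1) = 111.
Column 3 must total 458; the given cells sum to 298, so (1,3) = 160.
Using main diagonal: 62 + 125 + 167 + ? → (2,2) = 458 − 354 = 104.
Anti-diagonal needs 458; the known cells sum to 375, so (1,4) = 83.
The remaining cell in row 1 is (1,2) = 458 − 305 = 153.
Row 2 needs 458; the known cells sum to 340, so (2,4) = 118.
Row 3: 111 + 132 + 125 + ? = 458, so (3,4) = 90.

62 153 160 83 / 139 104 97 118 / 111 132 125 90 / 146 69 76 167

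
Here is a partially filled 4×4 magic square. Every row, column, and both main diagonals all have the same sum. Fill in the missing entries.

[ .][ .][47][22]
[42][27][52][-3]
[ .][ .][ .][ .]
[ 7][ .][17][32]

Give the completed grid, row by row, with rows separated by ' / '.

57 -8 47 22 / 42 27 52 -3 / 12 37 2 67 / 7 62 17 32

Row 2 is already complete: 42 + 27 + 52 + -3 = 118, so that is the magic constant.
From row 4, 118 − (7 + 17 + 32) gives (4,2) = 62.
Column 3 must total 118; the given cells sum to 116, so (3,3) = 2.
Column 4 must total 118; the given cells sum to 51, so (3,4) = 67.
From main diagonal, 118 − (27 + 2 + 32) gives (1,1) = 57.
Using anti-diagonal: 22 + 52 + 7 + ? → (3,2) = 118 − 81 = 37.
Row 1: 57 + 47 + 22 + ? = 118, so (1,2) = -8.
Row 3: 37 + 2 + 67 + ? = 118, so (3,1) = 12.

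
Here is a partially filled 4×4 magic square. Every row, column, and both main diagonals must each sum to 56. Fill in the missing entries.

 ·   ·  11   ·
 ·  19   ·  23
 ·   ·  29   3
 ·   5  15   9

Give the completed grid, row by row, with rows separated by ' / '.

The remaining cell in row 4 is (4,1) = 56 − 29 = 27.
The remaining cell in column 3 is (2,3) = 56 − 55 = 1.
Column 4: 23 + 3 + 9 + ? = 56, so (1,4) = 21.
Main diagonal must total 56; the given cells sum to 57, so (1,1) = -1.
Anti-diagonal: 21 + 1 + 27 + ? = 56, so (3,2) = 7.
Row 1 must total 56; the given cells sum to 31, so (1,2) = 25.
The remaining cell in row 2 is (2,1) = 56 − 43 = 13.
Row 3: 7 + 29 + 3 + ? = 56, so (3,1) = 17.

-1 25 11 21 / 13 19 1 23 / 17 7 29 3 / 27 5 15 9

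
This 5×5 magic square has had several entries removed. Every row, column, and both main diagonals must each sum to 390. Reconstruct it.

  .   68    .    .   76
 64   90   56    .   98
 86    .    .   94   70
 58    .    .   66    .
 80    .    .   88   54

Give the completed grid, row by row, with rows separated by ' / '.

102 68 84 60 76 / 64 90 56 82 98 / 86 62 78 94 70 / 58 74 100 66 92 / 80 96 72 88 54

From row 2, 390 − (64 + 90 + 56 + 98) gives (2,4) = 82.
The remaining cell in column 1 is (1,1) = 390 − 288 = 102.
The remaining cell in column 4 is (1,4) = 390 − 330 = 60.
Column 5 must total 390; the given cells sum to 298, so (4,5) = 92.
The remaining cell in main diagonal is (3,3) = 390 − 312 = 78.
The remaining cell in anti-diagonal is (4,2) = 390 − 316 = 74.
The remaining cell in row 1 is (1,3) = 390 − 306 = 84.
From row 3, 390 − (86 + 78 + 94 + 70) gives (3,2) = 62.
The remaining cell in row 4 is (4,3) = 390 − 290 = 100.
From column 2, 390 − (68 + 90 + 62 + 74) gives (5,2) = 96.
Column 3 needs 390; the known cells sum to 318, so (5,3) = 72.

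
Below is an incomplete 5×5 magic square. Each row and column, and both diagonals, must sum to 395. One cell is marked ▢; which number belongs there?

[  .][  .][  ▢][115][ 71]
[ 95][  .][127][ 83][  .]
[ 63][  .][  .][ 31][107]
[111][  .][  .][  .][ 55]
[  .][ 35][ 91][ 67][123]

The remaining cell in row 5 is (5,1) = 395 − 316 = 79.
Column 1 must total 395; the given cells sum to 348, so (1,1) = 47.
From column 4, 395 − (115 + 83 + 31 + 67) gives (4,4) = 99.
Using column 5: 71 + 107 + 55 + 123 + ? → (2,5) = 395 − 356 = 39.
The remaining cell in row 2 is (2,2) = 395 − 344 = 51.
Main diagonal: 47 + 51 + 99 + 123 + ? = 395, so (3,3) = 75.
Using anti-diagonal: 71 + 83 + 75 + 79 + ? → (4,2) = 395 − 308 = 87.
Row 3: 63 + 75 + 31 + 107 + ? = 395, so (3,2) = 119.
The remaining cell in row 4 is (4,3) = 395 − 352 = 43.
Column 2: 51 + 119 + 87 + 35 + ? = 395, so (1,2) = 103.
Column 3: 127 + 75 + 43 + 91 + ? = 395, so (1,3) = 59.

59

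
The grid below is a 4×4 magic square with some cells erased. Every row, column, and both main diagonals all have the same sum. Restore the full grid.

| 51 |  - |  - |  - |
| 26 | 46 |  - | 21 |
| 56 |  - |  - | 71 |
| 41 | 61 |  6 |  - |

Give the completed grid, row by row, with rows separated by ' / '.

Column 1 is already complete: 51 + 26 + 56 + 41 = 174, so that is the magic constant.
From row 2, 174 − (26 + 46 + 21) gives (2,3) = 81.
Using row 4: 41 + 61 + 6 + ? → (4,4) = 174 − 108 = 66.
The remaining cell in column 4 is (1,4) = 174 − 158 = 16.
Using main diagonal: 51 + 46 + 66 + ? → (3,3) = 174 − 163 = 11.
Anti-diagonal: 16 + 81 + 41 + ? = 174, so (3,2) = 36.
Column 2: 46 + 36 + 61 + ? = 174, so (1,2) = 31.
Using column 3: 81 + 11 + 6 + ? → (1,3) = 174 − 98 = 76.

51 31 76 16 / 26 46 81 21 / 56 36 11 71 / 41 61 6 66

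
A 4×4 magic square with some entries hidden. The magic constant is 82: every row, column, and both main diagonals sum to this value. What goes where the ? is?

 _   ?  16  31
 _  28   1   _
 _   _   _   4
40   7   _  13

Using row 4: 40 + 7 + 13 + ? → (4,3) = 82 − 60 = 22.
From column 3, 82 − (16 + 1 + 22) gives (3,3) = 43.
Column 4 needs 82; the known cells sum to 48, so (2,4) = 34.
Main diagonal needs 82; the known cells sum to 84, so (1,1) = -2.
Using anti-diagonal: 31 + 1 + 40 + ? → (3,2) = 82 − 72 = 10.
From row 1, 82 − (-2 + 16 + 31) gives (1,2) = 37.

37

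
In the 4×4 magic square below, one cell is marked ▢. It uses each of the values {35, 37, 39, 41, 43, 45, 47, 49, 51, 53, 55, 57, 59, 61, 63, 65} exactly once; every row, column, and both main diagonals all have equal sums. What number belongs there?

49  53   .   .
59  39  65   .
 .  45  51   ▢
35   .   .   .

47

The 16 entries sum to 800, so each line sums to 800/4 = 200.
Using row 2: 59 + 39 + 65 + ? → (2,4) = 200 − 163 = 37.
Using column 1: 49 + 59 + 35 + ? → (3,1) = 200 − 143 = 57.
The remaining cell in column 2 is (4,2) = 200 − 137 = 63.
Using main diagonal: 49 + 39 + 51 + ? → (4,4) = 200 − 139 = 61.
Anti-diagonal must total 200; the given cells sum to 145, so (1,4) = 55.
Row 1 must total 200; the given cells sum to 157, so (1,3) = 43.
Row 3 needs 200; the known cells sum to 153, so (3,4) = 47.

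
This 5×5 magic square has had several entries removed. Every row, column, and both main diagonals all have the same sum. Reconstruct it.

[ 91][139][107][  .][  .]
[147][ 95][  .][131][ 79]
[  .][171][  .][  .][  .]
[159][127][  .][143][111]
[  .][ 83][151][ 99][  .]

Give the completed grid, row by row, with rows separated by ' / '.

Column 2 is already complete: 139 + 95 + 171 + 127 + 83 = 615, so that is the magic constant.
The remaining cell in row 2 is (2,3) = 615 − 452 = 163.
Row 4 must total 615; the given cells sum to 540, so (4,3) = 75.
The remaining cell in column 3 is (3,3) = 615 − 496 = 119.
The remaining cell in main diagonal is (5,5) = 615 − 448 = 167.
From row 5, 615 − (83 + 151 + 99 + 167) gives (5,1) = 115.
Column 1: 91 + 147 + 159 + 115 + ? = 615, so (3,1) = 103.
The remaining cell in anti-diagonal is (1,5) = 615 − 492 = 123.
Using row 1: 91 + 139 + 107 + 123 + ? → (1,4) = 615 − 460 = 155.
Column 4: 155 + 131 + 143 + 99 + ? = 615, so (3,4) = 87.
Column 5: 123 + 79 + 111 + 167 + ? = 615, so (3,5) = 135.

91 139 107 155 123 / 147 95 163 131 79 / 103 171 119 87 135 / 159 127 75 143 111 / 115 83 151 99 167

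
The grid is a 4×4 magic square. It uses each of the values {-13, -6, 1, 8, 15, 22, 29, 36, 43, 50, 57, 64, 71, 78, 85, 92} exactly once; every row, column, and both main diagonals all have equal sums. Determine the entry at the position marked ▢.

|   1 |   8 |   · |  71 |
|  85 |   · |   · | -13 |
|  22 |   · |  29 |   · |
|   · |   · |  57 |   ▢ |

36

The 16 entries sum to 632, so each line sums to 632/4 = 158.
Row 1 must total 158; the given cells sum to 80, so (1,3) = 78.
From column 1, 158 − (1 + 85 + 22) gives (4,1) = 50.
From column 3, 158 − (78 + 29 + 57) gives (2,3) = -6.
The remaining cell in anti-diagonal is (3,2) = 158 − 115 = 43.
From row 2, 158 − (85 + (-6) + (-13)) gives (2,2) = 92.
The remaining cell in row 3 is (3,4) = 158 − 94 = 64.
Column 2: 8 + 92 + 43 + ? = 158, so (4,2) = 15.
Column 4 needs 158; the known cells sum to 122, so (4,4) = 36.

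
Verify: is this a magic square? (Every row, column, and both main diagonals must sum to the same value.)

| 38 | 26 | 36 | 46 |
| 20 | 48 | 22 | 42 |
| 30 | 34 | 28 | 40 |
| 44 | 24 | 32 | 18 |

No — column 4 sums to 146 but row 2 sums to 132.

Row 1: 38 + 26 + 36 + 46 = 146.
Row 2: 20 + 48 + 22 + 42 = 132.
Row 3: 30 + 34 + 28 + 40 = 132.
Row 4: 44 + 24 + 32 + 18 = 118.
Column 1: 38 + 20 + 30 + 44 = 132.
Column 2: 26 + 48 + 34 + 24 = 132.
Column 3: 36 + 22 + 28 + 32 = 118.
Column 4: 46 + 42 + 40 + 18 = 146.
Main diagonal: 38 + 48 + 28 + 18 = 132.
Anti-diagonal: 46 + 22 + 34 + 44 = 146.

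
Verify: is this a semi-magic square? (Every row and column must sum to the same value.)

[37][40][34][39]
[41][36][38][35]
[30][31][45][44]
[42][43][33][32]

Row 1: 37 + 40 + 34 + 39 = 150.
Row 2: 41 + 36 + 38 + 35 = 150.
Row 3: 30 + 31 + 45 + 44 = 150.
Row 4: 42 + 43 + 33 + 32 = 150.
Column 1: 37 + 41 + 30 + 42 = 150.
Column 2: 40 + 36 + 31 + 43 = 150.
Column 3: 34 + 38 + 45 + 33 = 150.
Column 4: 39 + 35 + 44 + 32 = 150.
All lines sum to 150.

Yes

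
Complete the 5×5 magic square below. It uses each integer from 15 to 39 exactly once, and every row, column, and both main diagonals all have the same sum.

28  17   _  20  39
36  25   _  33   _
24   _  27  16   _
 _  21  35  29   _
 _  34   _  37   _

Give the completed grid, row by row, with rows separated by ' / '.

28 17 31 20 39 / 36 25 19 33 22 / 24 38 27 16 30 / 32 21 35 29 18 / 15 34 23 37 26

The entries are 15 through 39, which sum to 675, so each line sums to 675/5 = 135.
Using row 1: 28 + 17 + 20 + 39 + ? → (1,3) = 135 − 104 = 31.
Using column 2: 17 + 25 + 21 + 34 + ? → (3,2) = 135 − 97 = 38.
Using main diagonal: 28 + 25 + 27 + 29 + ? → (5,5) = 135 − 109 = 26.
From anti-diagonal, 135 − (39 + 33 + 27 + 21) gives (5,1) = 15.
Row 3 needs 135; the known cells sum to 105, so (3,5) = 30.
Using row 5: 15 + 34 + 37 + 26 + ? → (5,3) = 135 − 112 = 23.
Using column 1: 28 + 36 + 24 + 15 + ? → (4,1) = 135 − 103 = 32.
From column 3, 135 − (31 + 27 + 35 + 23) gives (2,3) = 19.
Row 2 must total 135; the given cells sum to 113, so (2,5) = 22.
Row 4 must total 135; the given cells sum to 117, so (4,5) = 18.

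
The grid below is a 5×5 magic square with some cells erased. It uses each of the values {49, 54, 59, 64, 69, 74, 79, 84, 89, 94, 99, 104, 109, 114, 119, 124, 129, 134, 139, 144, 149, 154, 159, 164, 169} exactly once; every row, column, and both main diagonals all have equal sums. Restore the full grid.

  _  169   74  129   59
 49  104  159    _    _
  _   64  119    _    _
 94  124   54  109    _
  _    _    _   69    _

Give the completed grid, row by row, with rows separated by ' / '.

114 169 74 129 59 / 49 104 159 89 144 / 134 64 119 149 79 / 94 124 54 109 164 / 154 84 139 69 99

The 25 entries sum to 2725, so each line sums to 2725/5 = 545.
The remaining cell in row 1 is (1,1) = 545 − 431 = 114.
The remaining cell in row 4 is (4,5) = 545 − 381 = 164.
From column 2, 545 − (169 + 104 + 64 + 124) gives (5,2) = 84.
Using column 3: 74 + 159 + 119 + 54 + ? → (5,3) = 545 − 406 = 139.
The remaining cell in main diagonal is (5,5) = 545 − 446 = 99.
Row 5 needs 545; the known cells sum to 391, so (5,1) = 154.
Column 1 needs 545; the known cells sum to 411, so (3,1) = 134.
The remaining cell in anti-diagonal is (2,4) = 545 − 456 = 89.
Row 2 needs 545; the known cells sum to 401, so (2,5) = 144.
From column 4, 545 − (129 + 89 + 109 + 69) gives (3,4) = 149.
Column 5 must total 545; the given cells sum to 466, so (3,5) = 79.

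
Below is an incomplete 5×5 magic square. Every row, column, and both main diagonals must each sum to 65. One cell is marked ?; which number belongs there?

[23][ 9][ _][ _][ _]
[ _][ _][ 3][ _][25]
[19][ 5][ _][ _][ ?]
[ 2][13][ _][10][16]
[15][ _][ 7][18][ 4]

8

The remaining cell in row 4 is (4,3) = 65 − 41 = 24.
Using row 5: 15 + 7 + 18 + 4 + ? → (5,2) = 65 − 44 = 21.
From column 1, 65 − (23 + 19 + 2 + 15) gives (2,1) = 6.
Column 2 needs 65; the known cells sum to 48, so (2,2) = 17.
Main diagonal: 23 + 17 + 10 + 4 + ? = 65, so (3,3) = 11.
Row 2: 6 + 17 + 3 + 25 + ? = 65, so (2,4) = 14.
From column 3, 65 − (3 + 11 + 24 + 7) gives (1,3) = 20.
The remaining cell in anti-diagonal is (1,5) = 65 − 53 = 12.
Row 1 needs 65; the known cells sum to 64, so (1,4) = 1.
From column 4, 65 − (1 + 14 + 10 + 18) gives (3,4) = 22.
Column 5 must total 65; the given cells sum to 57, so (3,5) = 8.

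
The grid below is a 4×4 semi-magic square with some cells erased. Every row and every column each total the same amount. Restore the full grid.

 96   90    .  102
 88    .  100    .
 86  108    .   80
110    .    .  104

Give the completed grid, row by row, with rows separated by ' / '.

Column 1 is already complete: 96 + 88 + 86 + 110 = 380, so that is the magic constant.
Row 1 must total 380; the given cells sum to 288, so (1,3) = 92.
The remaining cell in row 3 is (3,3) = 380 − 274 = 106.
Column 3 needs 380; the known cells sum to 298, so (4,3) = 82.
Using column 4: 102 + 80 + 104 + ? → (2,4) = 380 − 286 = 94.
Using row 2: 88 + 100 + 94 + ? → (2,2) = 380 − 282 = 98.
From row 4, 380 − (110 + 82 + 104) gives (4,2) = 84.

96 90 92 102 / 88 98 100 94 / 86 108 106 80 / 110 84 82 104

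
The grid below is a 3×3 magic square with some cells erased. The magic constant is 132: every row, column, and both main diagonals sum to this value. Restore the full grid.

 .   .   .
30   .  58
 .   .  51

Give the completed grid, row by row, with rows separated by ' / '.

37 72 23 / 30 44 58 / 65 16 51

The remaining cell in row 2 is (2,2) = 132 − 88 = 44.
The remaining cell in column 3 is (1,3) = 132 − 109 = 23.
Main diagonal needs 132; the known cells sum to 95, so (1,1) = 37.
Anti-diagonal needs 132; the known cells sum to 67, so (3,1) = 65.
From row 1, 132 − (37 + 23) gives (1,2) = 72.
Row 3: 65 + 51 + ? = 132, so (3,2) = 16.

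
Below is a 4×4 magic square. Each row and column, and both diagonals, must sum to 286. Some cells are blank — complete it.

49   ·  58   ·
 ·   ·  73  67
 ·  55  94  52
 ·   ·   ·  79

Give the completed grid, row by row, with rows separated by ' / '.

The remaining cell in row 3 is (3,1) = 286 − 201 = 85.
Column 3 needs 286; the known cells sum to 225, so (4,3) = 61.
Using column 4: 67 + 52 + 79 + ? → (1,4) = 286 − 198 = 88.
From main diagonal, 286 − (49 + 94 + 79) gives (2,2) = 64.
Anti-diagonal: 88 + 73 + 55 + ? = 286, so (4,1) = 70.
Row 1: 49 + 58 + 88 + ? = 286, so (1,2) = 91.
Row 2 needs 286; the known cells sum to 204, so (2,1) = 82.
Row 4 needs 286; the known cells sum to 210, so (4,2) = 76.

49 91 58 88 / 82 64 73 67 / 85 55 94 52 / 70 76 61 79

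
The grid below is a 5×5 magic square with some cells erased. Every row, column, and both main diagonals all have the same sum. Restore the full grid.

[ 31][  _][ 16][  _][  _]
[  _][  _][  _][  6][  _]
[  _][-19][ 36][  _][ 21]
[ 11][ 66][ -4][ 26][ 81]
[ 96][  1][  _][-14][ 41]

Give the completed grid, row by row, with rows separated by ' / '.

31 86 16 71 -24 / -9 46 76 6 61 / 51 -19 36 91 21 / 11 66 -4 26 81 / 96 1 56 -14 41

Row 4 is already complete: 11 + 66 + -4 + 26 + 81 = 180, so that is the magic constant.
The remaining cell in row 5 is (5,3) = 180 − 124 = 56.
Column 3 must total 180; the given cells sum to 104, so (2,3) = 76.
Main diagonal needs 180; the known cells sum to 134, so (2,2) = 46.
Using anti-diagonal: 6 + 36 + 66 + 96 + ? → (1,5) = 180 − 204 = -24.
From column 2, 180 − (46 + (-19) + 66 + 1) gives (1,2) = 86.
Using column 5: -24 + 21 + 81 + 41 + ? → (2,5) = 180 − 119 = 61.
From row 1, 180 − (31 + 86 + 16 + (-24)) gives (1,4) = 71.
Using row 2: 46 + 76 + 6 + 61 + ? → (2,1) = 180 − 189 = -9.
Column 1: 31 + (-9) + 11 + 96 + ? = 180, so (3,1) = 51.
Column 4 must total 180; the given cells sum to 89, so (3,4) = 91.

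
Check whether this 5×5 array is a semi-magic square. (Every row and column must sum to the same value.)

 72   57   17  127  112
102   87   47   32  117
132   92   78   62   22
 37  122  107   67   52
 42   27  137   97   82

Row 1: 72 + 57 + 17 + 127 + 112 = 385.
Row 2: 102 + 87 + 47 + 32 + 117 = 385.
Row 3: 132 + 92 + 78 + 62 + 22 = 386.
Row 4: 37 + 122 + 107 + 67 + 52 = 385.
Row 5: 42 + 27 + 137 + 97 + 82 = 385.
Column 1: 72 + 102 + 132 + 37 + 42 = 385.
Column 2: 57 + 87 + 92 + 122 + 27 = 385.
Column 3: 17 + 47 + 78 + 107 + 137 = 386.
Column 4: 127 + 32 + 62 + 67 + 97 = 385.
Column 5: 112 + 117 + 22 + 52 + 82 = 385.

No — column 2 sums to 385 but column 3 sums to 386.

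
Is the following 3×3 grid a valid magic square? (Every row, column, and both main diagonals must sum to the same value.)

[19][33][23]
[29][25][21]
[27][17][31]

Row 1: 19 + 33 + 23 = 75.
Row 2: 29 + 25 + 21 = 75.
Row 3: 27 + 17 + 31 = 75.
Column 1: 19 + 29 + 27 = 75.
Column 2: 33 + 25 + 17 = 75.
Column 3: 23 + 21 + 31 = 75.
Main diagonal: 19 + 25 + 31 = 75.
Anti-diagonal: 23 + 25 + 27 = 75.
All lines sum to 75.

Yes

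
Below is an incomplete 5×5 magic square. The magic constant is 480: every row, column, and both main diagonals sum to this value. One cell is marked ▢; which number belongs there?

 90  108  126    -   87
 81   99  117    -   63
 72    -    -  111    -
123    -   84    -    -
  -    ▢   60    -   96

Row 1 needs 480; the known cells sum to 411, so (1,4) = 69.
Row 2 must total 480; the given cells sum to 360, so (2,4) = 120.
The remaining cell in column 1 is (5,1) = 480 − 366 = 114.
From column 3, 480 − (126 + 117 + 84 + 60) gives (3,3) = 93.
Main diagonal must total 480; the given cells sum to 378, so (4,4) = 102.
Anti-diagonal needs 480; the known cells sum to 414, so (4,2) = 66.
The remaining cell in row 4 is (4,5) = 480 − 375 = 105.
Column 4: 69 + 120 + 111 + 102 + ? = 480, so (5,4) = 78.
Column 5: 87 + 63 + 105 + 96 + ? = 480, so (3,5) = 129.
Row 3 must total 480; the given cells sum to 405, so (3,2) = 75.
Row 5: 114 + 60 + 78 + 96 + ? = 480, so (5,2) = 132.

132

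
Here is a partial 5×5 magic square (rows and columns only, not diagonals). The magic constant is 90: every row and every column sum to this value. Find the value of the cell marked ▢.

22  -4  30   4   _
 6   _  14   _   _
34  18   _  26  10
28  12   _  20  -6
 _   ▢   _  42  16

24

From row 1, 90 − (22 + (-4) + 30 + 4) gives (1,5) = 38.
Row 3: 34 + 18 + 26 + 10 + ? = 90, so (3,3) = 2.
The remaining cell in row 4 is (4,3) = 90 − 54 = 36.
Column 1: 22 + 6 + 34 + 28 + ? = 90, so (5,1) = 0.
The remaining cell in column 3 is (5,3) = 90 − 82 = 8.
Using column 4: 4 + 26 + 20 + 42 + ? → (2,4) = 90 − 92 = -2.
Column 5 must total 90; the given cells sum to 58, so (2,5) = 32.
Row 2 needs 90; the known cells sum to 50, so (2,2) = 40.
Row 5 must total 90; the given cells sum to 66, so (5,2) = 24.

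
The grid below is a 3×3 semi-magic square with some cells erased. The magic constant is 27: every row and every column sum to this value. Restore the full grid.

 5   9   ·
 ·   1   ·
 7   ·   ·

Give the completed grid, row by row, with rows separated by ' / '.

Using row 1: 5 + 9 + ? → (1,3) = 27 − 14 = 13.
Column 1 must total 27; the given cells sum to 12, so (2,1) = 15.
Column 2 needs 27; the known cells sum to 10, so (3,2) = 17.
Row 2 must total 27; the given cells sum to 16, so (2,3) = 11.
Row 3 needs 27; the known cells sum to 24, so (3,3) = 3.

5 9 13 / 15 1 11 / 7 17 3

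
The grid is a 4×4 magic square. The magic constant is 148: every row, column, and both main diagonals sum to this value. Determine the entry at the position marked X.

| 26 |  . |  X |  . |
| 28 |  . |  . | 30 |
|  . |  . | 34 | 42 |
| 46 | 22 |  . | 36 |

32

The remaining cell in row 4 is (4,3) = 148 − 104 = 44.
Using column 1: 26 + 28 + 46 + ? → (3,1) = 148 − 100 = 48.
Column 4 must total 148; the given cells sum to 108, so (1,4) = 40.
Using main diagonal: 26 + 34 + 36 + ? → (2,2) = 148 − 96 = 52.
Row 2: 28 + 52 + 30 + ? = 148, so (2,3) = 38.
Using row 3: 48 + 34 + 42 + ? → (3,2) = 148 − 124 = 24.
Column 2: 52 + 24 + 22 + ? = 148, so (1,2) = 50.
Column 3: 38 + 34 + 44 + ? = 148, so (1,3) = 32.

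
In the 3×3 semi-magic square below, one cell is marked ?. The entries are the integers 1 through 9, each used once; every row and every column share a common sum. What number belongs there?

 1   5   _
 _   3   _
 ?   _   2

The entries are 1 through 9, which sum to 45, so each line sums to 45/3 = 15.
Using row 1: 1 + 5 + ? → (1,3) = 15 − 6 = 9.
Column 2: 5 + 3 + ? = 15, so (3,2) = 7.
Using column 3: 9 + 2 + ? → (2,3) = 15 − 11 = 4.
Row 2: 3 + 4 + ? = 15, so (2,1) = 8.
From row 3, 15 − (7 + 2) gives (3,1) = 6.

6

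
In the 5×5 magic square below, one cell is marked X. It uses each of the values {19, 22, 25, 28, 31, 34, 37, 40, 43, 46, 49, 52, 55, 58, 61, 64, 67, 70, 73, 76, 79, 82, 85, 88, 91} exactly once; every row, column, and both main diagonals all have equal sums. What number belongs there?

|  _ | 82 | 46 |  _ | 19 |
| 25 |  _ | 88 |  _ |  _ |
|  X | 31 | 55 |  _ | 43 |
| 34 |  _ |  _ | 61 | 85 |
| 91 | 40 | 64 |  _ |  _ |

67

The 25 entries sum to 1375, so each line sums to 1375/5 = 275.
From column 3, 275 − (46 + 88 + 55 + 64) gives (4,3) = 22.
From row 4, 275 − (34 + 22 + 61 + 85) gives (4,2) = 73.
From column 2, 275 − (82 + 31 + 73 + 40) gives (2,2) = 49.
Anti-diagonal needs 275; the known cells sum to 238, so (2,4) = 37.
Row 2 must total 275; the given cells sum to 199, so (2,5) = 76.
Column 5 must total 275; the given cells sum to 223, so (5,5) = 52.
Using main diagonal: 49 + 55 + 61 + 52 + ? → (1,1) = 275 − 217 = 58.
From row 1, 275 − (58 + 82 + 46 + 19) gives (1,4) = 70.
Row 5: 91 + 40 + 64 + 52 + ? = 275, so (5,4) = 28.
Using column 1: 58 + 25 + 34 + 91 + ? → (3,1) = 275 − 208 = 67.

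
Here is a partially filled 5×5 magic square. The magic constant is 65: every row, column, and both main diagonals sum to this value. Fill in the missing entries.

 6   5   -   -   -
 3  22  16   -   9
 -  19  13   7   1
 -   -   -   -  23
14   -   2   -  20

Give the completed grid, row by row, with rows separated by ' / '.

Row 2 must total 65; the given cells sum to 50, so (2,4) = 15.
Using row 3: 19 + 13 + 7 + 1 + ? → (3,1) = 65 − 40 = 25.
Using column 1: 6 + 3 + 25 + 14 + ? → (4,1) = 65 − 48 = 17.
The remaining cell in column 5 is (1,5) = 65 − 53 = 12.
Main diagonal needs 65; the known cells sum to 61, so (4,4) = 4.
Using anti-diagonal: 12 + 15 + 13 + 14 + ? → (4,2) = 65 − 54 = 11.
Using row 4: 17 + 11 + 4 + 23 + ? → (4,3) = 65 − 55 = 10.
From column 2, 65 − (5 + 22 + 19 + 11) gives (5,2) = 8.
Column 3 must total 65; the given cells sum to 41, so (1,3) = 24.
Row 1 needs 65; the known cells sum to 47, so (1,4) = 18.
Row 5: 14 + 8 + 2 + 20 + ? = 65, so (5,4) = 21.

6 5 24 18 12 / 3 22 16 15 9 / 25 19 13 7 1 / 17 11 10 4 23 / 14 8 2 21 20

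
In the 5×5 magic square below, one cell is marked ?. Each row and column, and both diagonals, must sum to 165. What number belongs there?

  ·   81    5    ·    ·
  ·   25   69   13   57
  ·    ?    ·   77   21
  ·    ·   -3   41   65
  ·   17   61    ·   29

-11

Row 2 must total 165; the given cells sum to 164, so (2,1) = 1.
From column 3, 165 − (5 + 69 + (-3) + 61) gives (3,3) = 33.
Using column 5: 57 + 21 + 65 + 29 + ? → (1,5) = 165 − 172 = -7.
Main diagonal needs 165; the known cells sum to 128, so (1,1) = 37.
From row 1, 165 − (37 + 81 + 5 + (-7)) gives (1,4) = 49.
Column 4 must total 165; the given cells sum to 180, so (5,4) = -15.
Row 5: 17 + 61 + (-15) + 29 + ? = 165, so (5,1) = 73.
Anti-diagonal needs 165; the known cells sum to 112, so (4,2) = 53.
From row 4, 165 − (53 + (-3) + 41 + 65) gives (4,1) = 9.
The remaining cell in column 1 is (3,1) = 165 − 120 = 45.
Column 2 needs 165; the known cells sum to 176, so (3,2) = -11.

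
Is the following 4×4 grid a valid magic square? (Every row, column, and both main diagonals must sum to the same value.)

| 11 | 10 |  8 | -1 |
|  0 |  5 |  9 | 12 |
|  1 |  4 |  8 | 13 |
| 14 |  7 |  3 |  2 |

Row 1: 11 + 10 + 8 + (-1) = 28.
Row 2: 0 + 5 + 9 + 12 = 26.
Row 3: 1 + 4 + 8 + 13 = 26.
Row 4: 14 + 7 + 3 + 2 = 26.
Column 1: 11 + 0 + 1 + 14 = 26.
Column 2: 10 + 5 + 4 + 7 = 26.
Column 3: 8 + 9 + 8 + 3 = 28.
Column 4: -1 + 12 + 13 + 2 = 26.
Main diagonal: 11 + 5 + 8 + 2 = 26.
Anti-diagonal: -1 + 9 + 4 + 14 = 26.

No — row 3 sums to 26 but row 1 sums to 28.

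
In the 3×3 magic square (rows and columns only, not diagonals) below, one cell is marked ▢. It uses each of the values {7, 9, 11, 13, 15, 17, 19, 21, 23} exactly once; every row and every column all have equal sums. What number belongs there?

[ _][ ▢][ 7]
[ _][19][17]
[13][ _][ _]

15

The 9 entries sum to 135, so each line sums to 135/3 = 45.
The remaining cell in row 2 is (2,1) = 45 − 36 = 9.
Using column 1: 9 + 13 + ? → (1,1) = 45 − 22 = 23.
Column 3: 7 + 17 + ? = 45, so (3,3) = 21.
From row 1, 45 − (23 + 7) gives (1,2) = 15.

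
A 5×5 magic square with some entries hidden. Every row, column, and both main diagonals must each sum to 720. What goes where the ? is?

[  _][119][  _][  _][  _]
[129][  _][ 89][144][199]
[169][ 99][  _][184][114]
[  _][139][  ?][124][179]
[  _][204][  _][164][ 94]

194

Row 2 must total 720; the given cells sum to 561, so (2,2) = 159.
The remaining cell in row 3 is (3,3) = 720 − 566 = 154.
Column 4: 144 + 184 + 124 + 164 + ? = 720, so (1,4) = 104.
The remaining cell in column 5 is (1,5) = 720 − 586 = 134.
Main diagonal must total 720; the given cells sum to 531, so (1,1) = 189.
Anti-diagonal: 134 + 144 + 154 + 139 + ? = 720, so (5,1) = 149.
Row 1 needs 720; the known cells sum to 546, so (1,3) = 174.
Row 5 needs 720; the known cells sum to 611, so (5,3) = 109.
Using column 1: 189 + 129 + 169 + 149 + ? → (4,1) = 720 − 636 = 84.
Column 3 needs 720; the known cells sum to 526, so (4,3) = 194.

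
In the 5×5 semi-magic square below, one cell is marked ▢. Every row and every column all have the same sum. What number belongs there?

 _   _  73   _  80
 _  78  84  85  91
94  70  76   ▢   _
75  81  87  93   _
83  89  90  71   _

Column 3 is complete and sums to 410; that is the magic constant.
The remaining cell in row 2 is (2,1) = 410 − 338 = 72.
Row 4 must total 410; the given cells sum to 336, so (4,5) = 74.
Row 5 needs 410; the known cells sum to 333, so (5,5) = 77.
Column 1 must total 410; the given cells sum to 324, so (1,1) = 86.
Using column 2: 78 + 70 + 81 + 89 + ? → (1,2) = 410 − 318 = 92.
Column 5 must total 410; the given cells sum to 322, so (3,5) = 88.
From row 1, 410 − (86 + 92 + 73 + 80) gives (1,4) = 79.
Row 3 must total 410; the given cells sum to 328, so (3,4) = 82.

82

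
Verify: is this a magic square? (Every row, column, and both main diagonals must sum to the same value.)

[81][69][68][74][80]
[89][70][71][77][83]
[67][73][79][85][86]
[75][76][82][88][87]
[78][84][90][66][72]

Row 1: 81 + 69 + 68 + 74 + 80 = 372.
Row 2: 89 + 70 + 71 + 77 + 83 = 390.
Row 3: 67 + 73 + 79 + 85 + 86 = 390.
Row 4: 75 + 76 + 82 + 88 + 87 = 408.
Row 5: 78 + 84 + 90 + 66 + 72 = 390.
Column 1: 81 + 89 + 67 + 75 + 78 = 390.
Column 2: 69 + 70 + 73 + 76 + 84 = 372.
Column 3: 68 + 71 + 79 + 82 + 90 = 390.
Column 4: 74 + 77 + 85 + 88 + 66 = 390.
Column 5: 80 + 83 + 86 + 87 + 72 = 408.
Main diagonal: 81 + 70 + 79 + 88 + 72 = 390.
Anti-diagonal: 80 + 77 + 79 + 76 + 78 = 390.

No — column 4 sums to 390 but column 2 sums to 372.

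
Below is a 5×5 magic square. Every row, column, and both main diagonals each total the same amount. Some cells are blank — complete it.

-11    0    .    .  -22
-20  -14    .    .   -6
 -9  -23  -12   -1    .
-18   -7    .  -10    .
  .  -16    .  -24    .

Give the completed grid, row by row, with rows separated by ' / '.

-11 0 -19 -8 -22 / -20 -14 -3 -17 -6 / -9 -23 -12 -1 -15 / -18 -7 -21 -10 -4 / -2 -16 -5 -24 -13

Column 2 is already complete: 0 + -14 + -23 + -7 + -16 = -60, so that is the magic constant.
Row 3: -9 + (-23) + (-12) + (-1) + ? = -60, so (3,5) = -15.
Column 1 must total -60; the given cells sum to -58, so (5,1) = -2.
From main diagonal, -60 − (-11 + (-14) + (-12) + (-10)) gives (5,5) = -13.
Using anti-diagonal: -22 + (-12) + (-7) + (-2) + ? → (2,4) = -60 − (-43) = -17.
The remaining cell in row 2 is (2,3) = -60 − (-57) = -3.
Row 5: -2 + (-16) + (-24) + (-13) + ? = -60, so (5,3) = -5.
Using column 4: -17 + (-1) + (-10) + (-24) + ? → (1,4) = -60 − (-52) = -8.
Column 5 must total -60; the given cells sum to -56, so (4,5) = -4.
The remaining cell in row 1 is (1,3) = -60 − (-41) = -19.
The remaining cell in row 4 is (4,3) = -60 − (-39) = -21.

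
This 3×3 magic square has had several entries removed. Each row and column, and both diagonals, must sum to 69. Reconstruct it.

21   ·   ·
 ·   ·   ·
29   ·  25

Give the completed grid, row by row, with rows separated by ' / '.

From row 3, 69 − (29 + 25) gives (3,2) = 15.
Column 1 needs 69; the known cells sum to 50, so (2,1) = 19.
The remaining cell in main diagonal is (2,2) = 69 − 46 = 23.
Anti-diagonal needs 69; the known cells sum to 52, so (1,3) = 17.
The remaining cell in row 1 is (1,2) = 69 − 38 = 31.
Using row 2: 19 + 23 + ? → (2,3) = 69 − 42 = 27.

21 31 17 / 19 23 27 / 29 15 25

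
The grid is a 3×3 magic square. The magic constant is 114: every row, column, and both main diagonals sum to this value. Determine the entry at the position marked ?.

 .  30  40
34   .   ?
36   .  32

42

From row 1, 114 − (30 + 40) gives (1,1) = 44.
Row 3 must total 114; the given cells sum to 68, so (3,2) = 46.
The remaining cell in column 2 is (2,2) = 114 − 76 = 38.
Column 3 needs 114; the known cells sum to 72, so (2,3) = 42.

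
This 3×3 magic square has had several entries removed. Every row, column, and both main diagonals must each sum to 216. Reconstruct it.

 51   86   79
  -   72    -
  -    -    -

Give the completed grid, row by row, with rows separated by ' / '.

51 86 79 / 100 72 44 / 65 58 93

Column 2: 86 + 72 + ? = 216, so (3,2) = 58.
From main diagonal, 216 − (51 + 72) gives (3,3) = 93.
The remaining cell in anti-diagonal is (3,1) = 216 − 151 = 65.
The remaining cell in column 1 is (2,1) = 216 − 116 = 100.
Column 3 needs 216; the known cells sum to 172, so (2,3) = 44.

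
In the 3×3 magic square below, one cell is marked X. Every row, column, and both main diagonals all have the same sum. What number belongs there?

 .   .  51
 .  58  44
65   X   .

Anti-diagonal is complete and sums to 174; that is the magic constant.
Using row 2: 58 + 44 + ? → (2,1) = 174 − 102 = 72.
Column 1 must total 174; the given cells sum to 137, so (1,1) = 37.
Column 3 must total 174; the given cells sum to 95, so (3,3) = 79.
Row 1: 37 + 51 + ? = 174, so (1,2) = 86.
The remaining cell in row 3 is (3,2) = 174 − 144 = 30.

30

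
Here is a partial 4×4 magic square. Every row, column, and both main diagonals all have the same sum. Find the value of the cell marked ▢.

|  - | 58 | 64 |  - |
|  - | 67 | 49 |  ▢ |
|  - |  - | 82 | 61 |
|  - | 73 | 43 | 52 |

46

Column 3 is complete and sums to 238; that is the magic constant.
Row 4 needs 238; the known cells sum to 168, so (4,1) = 70.
Column 2: 58 + 67 + 73 + ? = 238, so (3,2) = 40.
Main diagonal needs 238; the known cells sum to 201, so (1,1) = 37.
Anti-diagonal: 49 + 40 + 70 + ? = 238, so (1,4) = 79.
Row 3: 40 + 82 + 61 + ? = 238, so (3,1) = 55.
Column 1 needs 238; the known cells sum to 162, so (2,1) = 76.
Using column 4: 79 + 61 + 52 + ? → (2,4) = 238 − 192 = 46.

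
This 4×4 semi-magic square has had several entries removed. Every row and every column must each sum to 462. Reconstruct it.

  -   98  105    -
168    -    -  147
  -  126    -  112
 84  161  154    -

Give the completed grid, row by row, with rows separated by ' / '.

119 98 105 140 / 168 77 70 147 / 91 126 133 112 / 84 161 154 63

Using row 4: 84 + 161 + 154 + ? → (4,4) = 462 − 399 = 63.
The remaining cell in column 2 is (2,2) = 462 − 385 = 77.
From column 4, 462 − (147 + 112 + 63) gives (1,4) = 140.
Row 1 needs 462; the known cells sum to 343, so (1,1) = 119.
Using row 2: 168 + 77 + 147 + ? → (2,3) = 462 − 392 = 70.
From column 1, 462 − (119 + 168 + 84) gives (3,1) = 91.
Column 3: 105 + 70 + 154 + ? = 462, so (3,3) = 133.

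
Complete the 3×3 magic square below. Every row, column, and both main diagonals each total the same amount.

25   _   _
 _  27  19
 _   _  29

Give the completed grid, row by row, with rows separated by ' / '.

25 23 33 / 35 27 19 / 21 31 29

Main diagonal is already complete: 25 + 27 + 29 = 81, so that is the magic constant.
Row 2 must total 81; the given cells sum to 46, so (2,1) = 35.
Column 1 must total 81; the given cells sum to 60, so (3,1) = 21.
Column 3: 19 + 29 + ? = 81, so (1,3) = 33.
Using row 1: 25 + 33 + ? → (1,2) = 81 − 58 = 23.
From row 3, 81 − (21 + 29) gives (3,2) = 31.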